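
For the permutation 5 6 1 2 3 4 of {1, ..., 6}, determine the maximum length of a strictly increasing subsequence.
4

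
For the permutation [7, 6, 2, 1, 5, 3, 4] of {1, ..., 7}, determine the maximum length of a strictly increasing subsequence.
3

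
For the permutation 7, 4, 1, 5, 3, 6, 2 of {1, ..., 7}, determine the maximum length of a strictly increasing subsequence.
3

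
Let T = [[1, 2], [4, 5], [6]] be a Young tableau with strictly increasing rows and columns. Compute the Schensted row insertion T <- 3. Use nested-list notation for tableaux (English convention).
3 is larger than every entry of row 1, so it is appended to row 1. The new tableau is [[1, 2, 3], [4, 5], [6]].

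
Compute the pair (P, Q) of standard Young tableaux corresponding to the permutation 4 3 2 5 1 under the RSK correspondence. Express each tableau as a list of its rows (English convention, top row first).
P = [[1, 5], [2], [3], [4]], Q = [[1, 4], [2], [3], [5]]

Insert each entry of the permutation into P by Schensted row insertion, recording in Q the position of each new cell.

Insert 4: appended to row 1. P = [[4]].
Insert 3: 3 bumps 4 from row 1; 4 starts row 2. P = [[3], [4]].
Insert 2: 2 bumps 3 from row 1; 3 bumps 4 from row 2; 4 starts row 3. P = [[2], [3], [4]].
Insert 5: appended to row 1. P = [[2, 5], [3], [4]].
Insert 1: 1 bumps 2 from row 1; 2 bumps 3 from row 2; 3 bumps 4 from row 3; 4 starts row 4. P = [[1, 5], [2], [3], [4]].

So P = [[1, 5], [2], [3], [4]], Q = [[1, 4], [2], [3], [5]].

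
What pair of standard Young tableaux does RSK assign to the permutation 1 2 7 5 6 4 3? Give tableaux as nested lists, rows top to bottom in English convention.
P = [[1, 2, 3, 6], [4], [5], [7]], Q = [[1, 2, 3, 5], [4], [6], [7]]

Insert each entry of the permutation into P by Schensted row insertion, recording in Q the position of each new cell.

After inserting 1: P = [[1]].
After inserting 2: P = [[1, 2]].
After inserting 7: P = [[1, 2, 7]].
After inserting 5: P = [[1, 2, 5], [7]].
After inserting 6: P = [[1, 2, 5, 6], [7]].
After inserting 4: P = [[1, 2, 4, 6], [5], [7]].
After inserting 3: P = [[1, 2, 3, 6], [4], [5], [7]].

So P = [[1, 2, 3, 6], [4], [5], [7]], Q = [[1, 2, 3, 5], [4], [6], [7]].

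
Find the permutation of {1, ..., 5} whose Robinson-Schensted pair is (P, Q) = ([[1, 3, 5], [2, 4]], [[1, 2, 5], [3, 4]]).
2 4 1 3 5

Reverse the RSK construction: for i from n down to 1, find the cell of Q containing i, remove the entry at that cell from P, and reverse-bump it up through P; the value ejected from row 1 is w(i).

Step i=5: Q has 5 at row 1, column 3; remove that cell from P, ejecting 5. So w(5) = 5. P is now [[1, 3], [2, 4]].
Step i=4: Q has 4 at row 2, column 2; remove 4 from row 2 of P and reverse-bump: 4 enters row 1 and ejects 3. So w(4) = 3. P is now [[1, 4], [2]].
Step i=3: Q has 3 at row 2, column 1; remove 2 from row 2 of P and reverse-bump: 2 enters row 1 and ejects 1. So w(3) = 1. P is now [[2, 4]].
Step i=2: Q has 2 at row 1, column 2; remove that cell from P, ejecting 4. So w(2) = 4. P is now [[2]].
Step i=1: Q has 1 at row 1, column 1; remove that cell from P, ejecting 2. So w(1) = 2. P is now [].

So w = 2 4 1 3 5.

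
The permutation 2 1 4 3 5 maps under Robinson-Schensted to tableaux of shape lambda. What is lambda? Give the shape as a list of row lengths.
[3, 2]

RSK row insertion gives P = [[1, 3, 5], [2, 4]], which has shape [3, 2].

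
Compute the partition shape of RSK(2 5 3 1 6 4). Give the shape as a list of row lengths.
Row-insert each entry into an empty tableau.

After inserting 2: P = [[2]].
After inserting 5: P = [[2, 5]].
After inserting 3: P = [[2, 3], [5]].
After inserting 1: P = [[1, 3], [2], [5]].
After inserting 6: P = [[1, 3, 6], [2], [5]].
After inserting 4: P = [[1, 3, 4], [2, 6], [5]].

The final insertion tableau P = [[1, 3, 4], [2, 6], [5]] has shape [3, 2, 1].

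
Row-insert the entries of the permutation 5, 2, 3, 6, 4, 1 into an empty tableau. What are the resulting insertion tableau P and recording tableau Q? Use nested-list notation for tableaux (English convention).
Insert each entry of the permutation into P by Schensted row insertion, recording in Q the position of each new cell.

Insert 5: appended to row 1. P = [[5]].
Insert 2: 2 bumps 5 from row 1; 5 starts row 2. P = [[2], [5]].
Insert 3: appended to row 1. P = [[2, 3], [5]].
Insert 6: appended to row 1. P = [[2, 3, 6], [5]].
Insert 4: 4 bumps 6 from row 1; 6 appends to row 2. P = [[2, 3, 4], [5, 6]].
Insert 1: 1 bumps 2 from row 1; 2 bumps 5 from row 2; 5 starts row 3. P = [[1, 3, 4], [2, 6], [5]].

So P = [[1, 3, 4], [2, 6], [5]], Q = [[1, 3, 4], [2, 5], [6]].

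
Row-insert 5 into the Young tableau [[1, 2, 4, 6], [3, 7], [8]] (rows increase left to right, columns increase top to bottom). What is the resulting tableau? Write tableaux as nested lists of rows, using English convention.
[[1, 2, 4, 5], [3, 6], [7], [8]]

In row 1, 5 replaces 6 (the leftmost entry greater than 5); 6 is bumped to row 2. In row 2, 6 replaces 7 (the leftmost entry greater than 6); 7 is bumped to row 3. In row 3, 7 replaces 8 (the leftmost entry greater than 7); 8 is bumped to row 4. 8 starts a new row 4. The new tableau is [[1, 2, 4, 5], [3, 6], [7], [8]].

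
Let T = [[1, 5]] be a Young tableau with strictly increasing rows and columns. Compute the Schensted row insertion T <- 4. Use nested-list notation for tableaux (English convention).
In row 1, 4 replaces 5 (the leftmost entry greater than 4); 5 is bumped to row 2. 5 starts a new row 2. The new tableau is [[1, 4], [5]].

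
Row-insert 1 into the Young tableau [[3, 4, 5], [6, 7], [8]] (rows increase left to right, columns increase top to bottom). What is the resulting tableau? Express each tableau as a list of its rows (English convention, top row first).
In row 1, 1 replaces 3 (the leftmost entry greater than 1); 3 is bumped to row 2. In row 2, 3 replaces 6 (the leftmost entry greater than 3); 6 is bumped to row 3. In row 3, 6 replaces 8 (the leftmost entry greater than 6); 8 is bumped to row 4. 8 starts a new row 4. The new tableau is [[1, 4, 5], [3, 7], [6], [8]].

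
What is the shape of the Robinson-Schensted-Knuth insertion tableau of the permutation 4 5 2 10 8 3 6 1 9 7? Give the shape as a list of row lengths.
Row-insert each entry into an empty tableau.

After inserting 4: P = [[4]].
After inserting 5: P = [[4, 5]].
After inserting 2: P = [[2, 5], [4]].
After inserting 10: P = [[2, 5, 10], [4]].
After inserting 8: P = [[2, 5, 8], [4, 10]].
After inserting 3: P = [[2, 3, 8], [4, 5], [10]].
After inserting 6: P = [[2, 3, 6], [4, 5, 8], [10]].
After inserting 1: P = [[1, 3, 6], [2, 5, 8], [4], [10]].
After inserting 9: P = [[1, 3, 6, 9], [2, 5, 8], [4], [10]].
After inserting 7: P = [[1, 3, 6, 7], [2, 5, 8, 9], [4], [10]].

The final insertion tableau P = [[1, 3, 6, 7], [2, 5, 8, 9], [4], [10]] has shape [4, 4, 1, 1].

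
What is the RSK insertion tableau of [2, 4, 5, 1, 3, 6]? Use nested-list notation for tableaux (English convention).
P = [[1, 3, 5, 6], [2, 4]]

Insert 2: appended to row 1. P = [[2]].
Insert 4: appended to row 1. P = [[2, 4]].
Insert 5: appended to row 1. P = [[2, 4, 5]].
Insert 1: 1 bumps 2 from row 1; 2 starts row 2. P = [[1, 4, 5], [2]].
Insert 3: 3 bumps 4 from row 1; 4 appends to row 2. P = [[1, 3, 5], [2, 4]].
Insert 6: appended to row 1. P = [[1, 3, 5, 6], [2, 4]].

So P = [[1, 3, 5, 6], [2, 4]].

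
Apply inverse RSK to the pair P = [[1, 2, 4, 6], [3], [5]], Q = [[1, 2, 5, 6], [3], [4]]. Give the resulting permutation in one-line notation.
1 5 3 2 4 6

Reverse RSK: for i = n, n-1, ..., 1, locate i in Q, remove the corresponding corner cell from P, and reverse-bump its entry up through P; the value ejected from row 1 is w(i).

So w = 1 5 3 2 4 6.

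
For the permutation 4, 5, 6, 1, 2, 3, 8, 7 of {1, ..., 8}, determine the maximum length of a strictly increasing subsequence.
4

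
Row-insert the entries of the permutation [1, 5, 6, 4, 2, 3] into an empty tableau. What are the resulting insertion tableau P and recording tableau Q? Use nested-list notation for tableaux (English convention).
Insert each entry of the permutation into P by Schensted row insertion, recording in Q the position of each new cell.

Insert 1: appended to row 1. P = [[1]].
Insert 5: appended to row 1. P = [[1, 5]].
Insert 6: appended to row 1. P = [[1, 5, 6]].
Insert 4: 4 bumps 5 from row 1; 5 starts row 2. P = [[1, 4, 6], [5]].
Insert 2: 2 bumps 4 from row 1; 4 bumps 5 from row 2; 5 starts row 3. P = [[1, 2, 6], [4], [5]].
Insert 3: 3 bumps 6 from row 1; 6 appends to row 2. P = [[1, 2, 3], [4, 6], [5]].

So P = [[1, 2, 3], [4, 6], [5]], Q = [[1, 2, 3], [4, 6], [5]].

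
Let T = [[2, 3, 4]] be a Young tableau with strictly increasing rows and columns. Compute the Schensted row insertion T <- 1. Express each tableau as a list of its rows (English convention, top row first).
In row 1, 1 replaces 2 (the leftmost entry greater than 1); 2 is bumped to row 2. 2 starts a new row 2. The new tableau is [[1, 3, 4], [2]].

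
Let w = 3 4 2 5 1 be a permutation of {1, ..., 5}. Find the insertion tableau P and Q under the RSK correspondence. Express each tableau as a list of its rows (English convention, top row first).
Insert each entry of the permutation into P by Schensted row insertion, recording in Q the position of each new cell.

Insert 3: appended to row 1. P = [[3]], Q = [[1]].
Insert 4: appended to row 1. P = [[3, 4]], Q = [[1, 2]].
Insert 2: 2 bumps 3 from row 1; 3 starts row 2. P = [[2, 4], [3]], Q = [[1, 2], [3]].
Insert 5: appended to row 1. P = [[2, 4, 5], [3]], Q = [[1, 2, 4], [3]].
Insert 1: 1 bumps 2 from row 1; 2 bumps 3 from row 2; 3 starts row 3. P = [[1, 4, 5], [2], [3]], Q = [[1, 2, 4], [3], [5]].

So P = [[1, 4, 5], [2], [3]], Q = [[1, 2, 4], [3], [5]].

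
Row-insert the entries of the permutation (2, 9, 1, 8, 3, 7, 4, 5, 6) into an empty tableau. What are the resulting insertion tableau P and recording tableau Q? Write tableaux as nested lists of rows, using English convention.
P = [[1, 3, 4, 5, 6], [2, 7], [8], [9]], Q = [[1, 2, 6, 8, 9], [3, 4], [5], [7]]

Insert each entry of the permutation into P by Schensted row insertion, recording in Q the position of each new cell.

Insert 2: appended to row 1. P = [[2]].
Insert 9: appended to row 1. P = [[2, 9]].
Insert 1: 1 bumps 2 from row 1; 2 starts row 2. P = [[1, 9], [2]].
Insert 8: 8 bumps 9 from row 1; 9 appends to row 2. P = [[1, 8], [2, 9]].
Insert 3: 3 bumps 8 from row 1; 8 bumps 9 from row 2; 9 starts row 3. P = [[1, 3], [2, 8], [9]].
Insert 7: appended to row 1. P = [[1, 3, 7], [2, 8], [9]].
Insert 4: 4 bumps 7 from row 1; 7 bumps 8 from row 2; 8 bumps 9 from row 3; 9 starts row 4. P = [[1, 3, 4], [2, 7], [8], [9]].
Insert 5: appended to row 1. P = [[1, 3, 4, 5], [2, 7], [8], [9]].
Insert 6: appended to row 1. P = [[1, 3, 4, 5, 6], [2, 7], [8], [9]].

So P = [[1, 3, 4, 5, 6], [2, 7], [8], [9]], Q = [[1, 2, 6, 8, 9], [3, 4], [5], [7]].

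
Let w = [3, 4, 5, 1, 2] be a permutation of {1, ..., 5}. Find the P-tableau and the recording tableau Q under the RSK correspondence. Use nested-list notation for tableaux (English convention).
P = [[1, 2, 5], [3, 4]], Q = [[1, 2, 3], [4, 5]]

Insert each entry of the permutation into P by Schensted row insertion, recording in Q the position of each new cell.

After inserting 3: P = [[3]].
After inserting 4: P = [[3, 4]].
After inserting 5: P = [[3, 4, 5]].
After inserting 1: P = [[1, 4, 5], [3]].
After inserting 2: P = [[1, 2, 5], [3, 4]].

So P = [[1, 2, 5], [3, 4]], Q = [[1, 2, 3], [4, 5]].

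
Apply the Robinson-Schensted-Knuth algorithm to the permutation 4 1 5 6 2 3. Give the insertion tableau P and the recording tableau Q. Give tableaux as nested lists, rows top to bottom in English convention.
P = [[1, 2, 3], [4, 5, 6]], Q = [[1, 3, 4], [2, 5, 6]]

Insert each entry of the permutation into P by Schensted row insertion, recording in Q the position of each new cell.

Insert 4: appended to row 1. P = [[4]].
Insert 1: 1 bumps 4 from row 1; 4 starts row 2. P = [[1], [4]].
Insert 5: appended to row 1. P = [[1, 5], [4]].
Insert 6: appended to row 1. P = [[1, 5, 6], [4]].
Insert 2: 2 bumps 5 from row 1; 5 appends to row 2. P = [[1, 2, 6], [4, 5]].
Insert 3: 3 bumps 6 from row 1; 6 appends to row 2. P = [[1, 2, 3], [4, 5, 6]].

So P = [[1, 2, 3], [4, 5, 6]], Q = [[1, 3, 4], [2, 5, 6]].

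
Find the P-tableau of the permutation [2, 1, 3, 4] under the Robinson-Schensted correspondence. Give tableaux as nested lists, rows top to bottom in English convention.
Insert 2: appended to row 1. P = [[2]].
Insert 1: 1 bumps 2 from row 1; 2 starts row 2. P = [[1], [2]].
Insert 3: appended to row 1. P = [[1, 3], [2]].
Insert 4: appended to row 1. P = [[1, 3, 4], [2]].

So P = [[1, 3, 4], [2]].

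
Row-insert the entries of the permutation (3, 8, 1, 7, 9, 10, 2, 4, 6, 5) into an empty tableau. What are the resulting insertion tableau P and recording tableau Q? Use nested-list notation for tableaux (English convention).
P = [[1, 2, 4, 5], [3, 6, 9, 10], [7], [8]], Q = [[1, 2, 5, 6], [3, 4, 8, 9], [7], [10]]

Insert each entry of the permutation into P by Schensted row insertion, recording in Q the position of each new cell.

Insert 3: appended to row 1. P = [[3]].
Insert 8: appended to row 1. P = [[3, 8]].
Insert 1: 1 bumps 3 from row 1; 3 starts row 2. P = [[1, 8], [3]].
Insert 7: 7 bumps 8 from row 1; 8 appends to row 2. P = [[1, 7], [3, 8]].
Insert 9: appended to row 1. P = [[1, 7, 9], [3, 8]].
Insert 10: appended to row 1. P = [[1, 7, 9, 10], [3, 8]].
Insert 2: 2 bumps 7 from row 1; 7 bumps 8 from row 2; 8 starts row 3. P = [[1, 2, 9, 10], [3, 7], [8]].
Insert 4: 4 bumps 9 from row 1; 9 appends to row 2. P = [[1, 2, 4, 10], [3, 7, 9], [8]].
Insert 6: 6 bumps 10 from row 1; 10 appends to row 2. P = [[1, 2, 4, 6], [3, 7, 9, 10], [8]].
Insert 5: 5 bumps 6 from row 1; 6 bumps 7 from row 2; 7 bumps 8 from row 3; 8 starts row 4. P = [[1, 2, 4, 5], [3, 6, 9, 10], [7], [8]].

So P = [[1, 2, 4, 5], [3, 6, 9, 10], [7], [8]], Q = [[1, 2, 5, 6], [3, 4, 8, 9], [7], [10]].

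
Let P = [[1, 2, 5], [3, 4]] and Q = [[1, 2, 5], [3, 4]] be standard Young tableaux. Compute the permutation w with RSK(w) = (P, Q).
3 4 1 2 5

Reverse the RSK construction: for i from n down to 1, find the cell of Q containing i, remove the entry at that cell from P, and reverse-bump it up through P; the value ejected from row 1 is w(i).

Step i=5: Q has 5 at row 1, column 3; remove that cell from P, ejecting 5. So w(5) = 5. P is now [[1, 2], [3, 4]].
Step i=4: Q has 4 at row 2, column 2; remove 4 from row 2 of P and reverse-bump: 4 enters row 1 and ejects 2. So w(4) = 2. P is now [[1, 4], [3]].
Step i=3: Q has 3 at row 2, column 1; remove 3 from row 2 of P and reverse-bump: 3 enters row 1 and ejects 1. So w(3) = 1. P is now [[3, 4]].
Step i=2: Q has 2 at row 1, column 2; remove that cell from P, ejecting 4. So w(2) = 4. P is now [[3]].
Step i=1: Q has 1 at row 1, column 1; remove that cell from P, ejecting 3. So w(1) = 3. P is now [].

So w = 3 4 1 2 5.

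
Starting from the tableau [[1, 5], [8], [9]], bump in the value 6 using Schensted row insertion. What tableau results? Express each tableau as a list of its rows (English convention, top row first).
6 is larger than every entry of row 1, so it is appended to row 1. The new tableau is [[1, 5, 6], [8], [9]].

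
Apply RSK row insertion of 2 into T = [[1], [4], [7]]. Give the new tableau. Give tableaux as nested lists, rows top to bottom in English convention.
2 is larger than every entry of row 1, so it is appended to row 1. The new tableau is [[1, 2], [4], [7]].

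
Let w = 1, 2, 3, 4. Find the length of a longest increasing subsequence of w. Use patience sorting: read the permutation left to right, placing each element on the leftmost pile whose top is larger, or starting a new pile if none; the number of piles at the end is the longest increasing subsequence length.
4

1: new pile. tops = [1]
2: new pile. tops = [1, 2]
3: new pile. tops = [1, 2, 3]
4: new pile. tops = [1, 2, 3, 4]

4 piles, so the longest increasing subsequence has length 4.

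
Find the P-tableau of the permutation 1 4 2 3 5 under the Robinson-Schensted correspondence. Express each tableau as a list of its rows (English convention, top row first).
P = [[1, 2, 3, 5], [4]]

After inserting 1: P = [[1]].
After inserting 4: P = [[1, 4]].
After inserting 2: P = [[1, 2], [4]].
After inserting 3: P = [[1, 2, 3], [4]].
After inserting 5: P = [[1, 2, 3, 5], [4]].

So P = [[1, 2, 3, 5], [4]].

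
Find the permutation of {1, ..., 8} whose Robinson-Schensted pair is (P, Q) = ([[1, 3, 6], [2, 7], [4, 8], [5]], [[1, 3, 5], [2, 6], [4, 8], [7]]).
Reverse the RSK construction: for i from n down to 1, find the cell of Q containing i, remove the entry at that cell from P, and reverse-bump it up through P; the value ejected from row 1 is w(i).

Step i=8: Q has 8 at row 3, column 2; remove 8 from row 3 of P and reverse-bump: 8 enters row 2 and ejects 7; 7 enters row 1 and ejects 6. So w(8) = 6. P is now [[1, 3, 7], [2, 8], [4], [5]].
Step i=7: Q has 7 at row 4, column 1; remove 5 from row 4 of P and reverse-bump: 5 enters row 3 and ejects 4; 4 enters row 2 and ejects 2; 2 enters row 1 and ejects 1. So w(7) = 1. P is now [[2, 3, 7], [4, 8], [5]].
Step i=6: Q has 6 at row 2, column 2; remove 8 from row 2 of P and reverse-bump: 8 enters row 1 and ejects 7. So w(6) = 7. P is now [[2, 3, 8], [4], [5]].
Step i=5: Q has 5 at row 1, column 3; remove that cell from P, ejecting 8. So w(5) = 8. P is now [[2, 3], [4], [5]].
Step i=4: Q has 4 at row 3, column 1; remove 5 from row 3 of P and reverse-bump: 5 enters row 2 and ejects 4; 4 enters row 1 and ejects 3. So w(4) = 3. P is now [[2, 4], [5]].
Step i=3: Q has 3 at row 1, column 2; remove that cell from P, ejecting 4. So w(3) = 4. P is now [[2], [5]].
Step i=2: Q has 2 at row 2, column 1; remove 5 from row 2 of P and reverse-bump: 5 enters row 1 and ejects 2. So w(2) = 2. P is now [[5]].
Step i=1: Q has 1 at row 1, column 1; remove that cell from P, ejecting 5. So w(1) = 5. P is now [].

So w = 5 2 4 3 8 7 1 6.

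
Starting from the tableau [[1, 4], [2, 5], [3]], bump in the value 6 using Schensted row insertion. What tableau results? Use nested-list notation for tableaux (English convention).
6 is larger than every entry of row 1, so it is appended to row 1. The new tableau is [[1, 4, 6], [2, 5], [3]].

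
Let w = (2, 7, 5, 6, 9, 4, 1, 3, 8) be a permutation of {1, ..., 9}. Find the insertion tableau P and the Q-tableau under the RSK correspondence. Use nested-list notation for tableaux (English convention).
Insert each entry of the permutation into P by Schensted row insertion, recording in Q the position of each new cell.

Insert 2: appended to row 1. P = [[2]].
Insert 7: appended to row 1. P = [[2, 7]].
Insert 5: 5 bumps 7 from row 1; 7 starts row 2. P = [[2, 5], [7]].
Insert 6: appended to row 1. P = [[2, 5, 6], [7]].
Insert 9: appended to row 1. P = [[2, 5, 6, 9], [7]].
Insert 4: 4 bumps 5 from row 1; 5 bumps 7 from row 2; 7 starts row 3. P = [[2, 4, 6, 9], [5], [7]].
Insert 1: 1 bumps 2 from row 1; 2 bumps 5 from row 2; 5 bumps 7 from row 3; 7 starts row 4. P = [[1, 4, 6, 9], [2], [5], [7]].
Insert 3: 3 bumps 4 from row 1; 4 appends to row 2. P = [[1, 3, 6, 9], [2, 4], [5], [7]].
Insert 8: 8 bumps 9 from row 1; 9 appends to row 2. P = [[1, 3, 6, 8], [2, 4, 9], [5], [7]].

So P = [[1, 3, 6, 8], [2, 4, 9], [5], [7]], Q = [[1, 2, 4, 5], [3, 8, 9], [6], [7]].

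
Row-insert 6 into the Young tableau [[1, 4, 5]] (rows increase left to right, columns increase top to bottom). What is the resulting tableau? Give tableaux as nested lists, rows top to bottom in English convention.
6 is larger than every entry of row 1, so it is appended to row 1. The new tableau is [[1, 4, 5, 6]].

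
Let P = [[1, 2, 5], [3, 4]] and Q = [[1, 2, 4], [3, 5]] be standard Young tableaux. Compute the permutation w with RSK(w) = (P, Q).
3 4 1 5 2

Reverse the RSK construction: for i from n down to 1, find the cell of Q containing i, remove the entry at that cell from P, and reverse-bump it up through P; the value ejected from row 1 is w(i).

Step i=5: Q has 5 at row 2, column 2; remove 4 from row 2 of P and reverse-bump: 4 enters row 1 and ejects 2. So w(5) = 2. P is now [[1, 4, 5], [3]].
Step i=4: Q has 4 at row 1, column 3; remove that cell from P, ejecting 5. So w(4) = 5. P is now [[1, 4], [3]].
Step i=3: Q has 3 at row 2, column 1; remove 3 from row 2 of P and reverse-bump: 3 enters row 1 and ejects 1. So w(3) = 1. P is now [[3, 4]].
Step i=2: Q has 2 at row 1, column 2; remove that cell from P, ejecting 4. So w(2) = 4. P is now [[3]].
Step i=1: Q has 1 at row 1, column 1; remove that cell from P, ejecting 3. So w(1) = 3. P is now [].

So w = 3 4 1 5 2.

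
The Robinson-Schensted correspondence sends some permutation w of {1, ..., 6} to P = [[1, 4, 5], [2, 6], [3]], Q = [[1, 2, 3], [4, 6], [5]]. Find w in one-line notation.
3 4 6 2 1 5

Reverse the RSK construction: for i from n down to 1, find the cell of Q containing i, remove the entry at that cell from P, and reverse-bump it up through P; the value ejected from row 1 is w(i).

Step i=6: Q has 6 at row 2, column 2; remove 6 from row 2 of P and reverse-bump: 6 enters row 1 and ejects 5. So w(6) = 5. P is now [[1, 4, 6], [2], [3]].
Step i=5: Q has 5 at row 3, column 1; remove 3 from row 3 of P and reverse-bump: 3 enters row 2 and ejects 2; 2 enters row 1 and ejects 1. So w(5) = 1. P is now [[2, 4, 6], [3]].
Step i=4: Q has 4 at row 2, column 1; remove 3 from row 2 of P and reverse-bump: 3 enters row 1 and ejects 2. So w(4) = 2. P is now [[3, 4, 6]].
Step i=3: Q has 3 at row 1, column 3; remove that cell from P, ejecting 6. So w(3) = 6. P is now [[3, 4]].
Step i=2: Q has 2 at row 1, column 2; remove that cell from P, ejecting 4. So w(2) = 4. P is now [[3]].
Step i=1: Q has 1 at row 1, column 1; remove that cell from P, ejecting 3. So w(1) = 3. P is now [].

So w = 3 4 6 2 1 5.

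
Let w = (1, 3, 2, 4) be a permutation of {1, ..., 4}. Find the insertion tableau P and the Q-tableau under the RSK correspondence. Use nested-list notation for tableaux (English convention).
P = [[1, 2, 4], [3]], Q = [[1, 2, 4], [3]]

Insert each entry of the permutation into P by Schensted row insertion, recording in Q the position of each new cell.

Insert 1: appended to row 1. P = [[1]].
Insert 3: appended to row 1. P = [[1, 3]].
Insert 2: 2 bumps 3 from row 1; 3 starts row 2. P = [[1, 2], [3]].
Insert 4: appended to row 1. P = [[1, 2, 4], [3]].

So P = [[1, 2, 4], [3]], Q = [[1, 2, 4], [3]].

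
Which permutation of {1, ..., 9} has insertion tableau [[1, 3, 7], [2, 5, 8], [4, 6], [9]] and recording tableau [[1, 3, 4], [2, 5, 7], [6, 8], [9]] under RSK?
4 2 6 9 5 1 8 7 3

Reverse RSK: for i = n, n-1, ..., 1, locate i in Q, remove the corresponding corner cell from P, and reverse-bump its entry up through P; the value ejected from row 1 is w(i).

So w = 4 2 6 9 5 1 8 7 3.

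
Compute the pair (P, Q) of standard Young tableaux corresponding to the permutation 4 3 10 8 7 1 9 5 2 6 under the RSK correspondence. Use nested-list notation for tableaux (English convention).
Insert each entry of the permutation into P by Schensted row insertion, recording in Q the position of each new cell.

After inserting 4: P = [[4]].
After inserting 3: P = [[3], [4]].
After inserting 10: P = [[3, 10], [4]].
After inserting 8: P = [[3, 8], [4, 10]].
After inserting 7: P = [[3, 7], [4, 8], [10]].
After inserting 1: P = [[1, 7], [3, 8], [4], [10]].
After inserting 9: P = [[1, 7, 9], [3, 8], [4], [10]].
After inserting 5: P = [[1, 5, 9], [3, 7], [4, 8], [10]].
After inserting 2: P = [[1, 2, 9], [3, 5], [4, 7], [8], [10]].
After inserting 6: P = [[1, 2, 6], [3, 5, 9], [4, 7], [8], [10]].

So P = [[1, 2, 6], [3, 5, 9], [4, 7], [8], [10]], Q = [[1, 3, 7], [2, 4, 10], [5, 8], [6], [9]].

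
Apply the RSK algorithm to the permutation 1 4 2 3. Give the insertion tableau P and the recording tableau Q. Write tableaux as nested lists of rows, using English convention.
Insert each entry of the permutation into P by Schensted row insertion, recording in Q the position of each new cell.

Insert 1: appended to row 1. P = [[1]], Q = [[1]].
Insert 4: appended to row 1. P = [[1, 4]], Q = [[1, 2]].
Insert 2: 2 bumps 4 from row 1; 4 starts row 2. P = [[1, 2], [4]], Q = [[1, 2], [3]].
Insert 3: appended to row 1. P = [[1, 2, 3], [4]], Q = [[1, 2, 4], [3]].

So P = [[1, 2, 3], [4]], Q = [[1, 2, 4], [3]].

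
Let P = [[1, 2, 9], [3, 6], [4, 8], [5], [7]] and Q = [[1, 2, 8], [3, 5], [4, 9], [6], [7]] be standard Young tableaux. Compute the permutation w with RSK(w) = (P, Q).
7 8 5 4 6 3 1 9 2

Reverse the RSK construction: for i from n down to 1, find the cell of Q containing i, remove the entry at that cell from P, and reverse-bump it up through P; the value ejected from row 1 is w(i).

Step i=9: Q has 9 at row 3, column 2; remove 8 from row 3 of P and reverse-bump: 8 enters row 2 and ejects 6; 6 enters row 1 and ejects 2. So w(9) = 2. P is now [[1, 6, 9], [3, 8], [4], [5], [7]].
Step i=8: Q has 8 at row 1, column 3; remove that cell from P, ejecting 9. So w(8) = 9. P is now [[1, 6], [3, 8], [4], [5], [7]].
Step i=7: Q has 7 at row 5, column 1; remove 7 from row 5 of P and reverse-bump: 7 enters row 4 and ejects 5; 5 enters row 3 and ejects 4; 4 enters row 2 and ejects 3; 3 enters row 1 and ejects 1. So w(7) = 1. P is now [[3, 6], [4, 8], [5], [7]].
Step i=6: Q has 6 at row 4, column 1; remove 7 from row 4 of P and reverse-bump: 7 enters row 3 and ejects 5; 5 enters row 2 and ejects 4; 4 enters row 1 and ejects 3. So w(6) = 3. P is now [[4, 6], [5, 8], [7]].
Step i=5: Q has 5 at row 2, column 2; remove 8 from row 2 of P and reverse-bump: 8 enters row 1 and ejects 6. So w(5) = 6. P is now [[4, 8], [5], [7]].
Step i=4: Q has 4 at row 3, column 1; remove 7 from row 3 of P and reverse-bump: 7 enters row 2 and ejects 5; 5 enters row 1 and ejects 4. So w(4) = 4. P is now [[5, 8], [7]].
Step i=3: Q has 3 at row 2, column 1; remove 7 from row 2 of P and reverse-bump: 7 enters row 1 and ejects 5. So w(3) = 5. P is now [[7, 8]].
Step i=2: Q has 2 at row 1, column 2; remove that cell from P, ejecting 8. So w(2) = 8. P is now [[7]].
Step i=1: Q has 1 at row 1, column 1; remove that cell from P, ejecting 7. So w(1) = 7. P is now [].

So w = 7 8 5 4 6 3 1 9 2.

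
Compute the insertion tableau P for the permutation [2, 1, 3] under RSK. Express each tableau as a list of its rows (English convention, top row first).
Insert 2: appended to row 1. P = [[2]].
Insert 1: 1 bumps 2 from row 1; 2 starts row 2. P = [[1], [2]].
Insert 3: appended to row 1. P = [[1, 3], [2]].

So P = [[1, 3], [2]].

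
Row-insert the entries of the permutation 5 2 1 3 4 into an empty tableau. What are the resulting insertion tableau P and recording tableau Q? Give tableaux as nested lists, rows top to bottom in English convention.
P = [[1, 3, 4], [2], [5]], Q = [[1, 4, 5], [2], [3]]

Insert each entry of the permutation into P by Schensted row insertion, recording in Q the position of each new cell.

Insert 5: appended to row 1. P = [[5]].
Insert 2: 2 bumps 5 from row 1; 5 starts row 2. P = [[2], [5]].
Insert 1: 1 bumps 2 from row 1; 2 bumps 5 from row 2; 5 starts row 3. P = [[1], [2], [5]].
Insert 3: appended to row 1. P = [[1, 3], [2], [5]].
Insert 4: appended to row 1. P = [[1, 3, 4], [2], [5]].

So P = [[1, 3, 4], [2], [5]], Q = [[1, 4, 5], [2], [3]].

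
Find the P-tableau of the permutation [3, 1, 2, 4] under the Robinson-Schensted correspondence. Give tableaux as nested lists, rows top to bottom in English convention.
Insert 3: appended to row 1. P = [[3]].
Insert 1: 1 bumps 3 from row 1; 3 starts row 2. P = [[1], [3]].
Insert 2: appended to row 1. P = [[1, 2], [3]].
Insert 4: appended to row 1. P = [[1, 2, 4], [3]].

So P = [[1, 2, 4], [3]].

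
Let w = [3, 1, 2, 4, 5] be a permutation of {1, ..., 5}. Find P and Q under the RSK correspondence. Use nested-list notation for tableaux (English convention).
P = [[1, 2, 4, 5], [3]], Q = [[1, 3, 4, 5], [2]]

Insert each entry of the permutation into P by Schensted row insertion, recording in Q the position of each new cell.

Insert 3: appended to row 1. P = [[3]], Q = [[1]].
Insert 1: 1 bumps 3 from row 1; 3 starts row 2. P = [[1], [3]], Q = [[1], [2]].
Insert 2: appended to row 1. P = [[1, 2], [3]], Q = [[1, 3], [2]].
Insert 4: appended to row 1. P = [[1, 2, 4], [3]], Q = [[1, 3, 4], [2]].
Insert 5: appended to row 1. P = [[1, 2, 4, 5], [3]], Q = [[1, 3, 4, 5], [2]].

So P = [[1, 2, 4, 5], [3]], Q = [[1, 3, 4, 5], [2]].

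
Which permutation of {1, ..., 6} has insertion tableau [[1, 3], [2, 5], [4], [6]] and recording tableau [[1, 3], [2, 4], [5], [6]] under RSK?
4 2 6 5 3 1

Reverse RSK: for i = n, n-1, ..., 1, locate i in Q, remove the corresponding corner cell from P, and reverse-bump its entry up through P; the value ejected from row 1 is w(i).

So w = 4 2 6 5 3 1.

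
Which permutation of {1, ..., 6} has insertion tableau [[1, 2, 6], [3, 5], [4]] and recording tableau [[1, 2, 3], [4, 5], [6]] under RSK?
4 5 6 1 3 2

Reverse RSK: for i = n, n-1, ..., 1, locate i in Q, remove the corresponding corner cell from P, and reverse-bump its entry up through P; the value ejected from row 1 is w(i).

So w = 4 5 6 1 3 2.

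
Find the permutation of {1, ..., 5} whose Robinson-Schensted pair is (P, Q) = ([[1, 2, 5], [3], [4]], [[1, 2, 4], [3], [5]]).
1 4 3 5 2

Reverse the RSK construction: for i from n down to 1, find the cell of Q containing i, remove the entry at that cell from P, and reverse-bump it up through P; the value ejected from row 1 is w(i).

Step i=5: Q has 5 at row 3, column 1; remove 4 from row 3 of P and reverse-bump: 4 enters row 2 and ejects 3; 3 enters row 1 and ejects 2. So w(5) = 2. P is now [[1, 3, 5], [4]].
Step i=4: Q has 4 at row 1, column 3; remove that cell from P, ejecting 5. So w(4) = 5. P is now [[1, 3], [4]].
Step i=3: Q has 3 at row 2, column 1; remove 4 from row 2 of P and reverse-bump: 4 enters row 1 and ejects 3. So w(3) = 3. P is now [[1, 4]].
Step i=2: Q has 2 at row 1, column 2; remove that cell from P, ejecting 4. So w(2) = 4. P is now [[1]].
Step i=1: Q has 1 at row 1, column 1; remove that cell from P, ejecting 1. So w(1) = 1. P is now [].

So w = 1 4 3 5 2.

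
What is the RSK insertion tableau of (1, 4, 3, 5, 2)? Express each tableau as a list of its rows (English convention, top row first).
Insert 1: appended to row 1. P = [[1]].
Insert 4: appended to row 1. P = [[1, 4]].
Insert 3: 3 bumps 4 from row 1; 4 starts row 2. P = [[1, 3], [4]].
Insert 5: appended to row 1. P = [[1, 3, 5], [4]].
Insert 2: 2 bumps 3 from row 1; 3 bumps 4 from row 2; 4 starts row 3. P = [[1, 2, 5], [3], [4]].

So P = [[1, 2, 5], [3], [4]].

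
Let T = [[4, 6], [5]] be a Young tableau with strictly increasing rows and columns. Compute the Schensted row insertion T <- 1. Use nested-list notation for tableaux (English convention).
[[1, 6], [4], [5]]

In row 1, 1 replaces 4 (the leftmost entry greater than 1); 4 is bumped to row 2. In row 2, 4 replaces 5 (the leftmost entry greater than 4); 5 is bumped to row 3. 5 starts a new row 3. The new tableau is [[1, 6], [4], [5]].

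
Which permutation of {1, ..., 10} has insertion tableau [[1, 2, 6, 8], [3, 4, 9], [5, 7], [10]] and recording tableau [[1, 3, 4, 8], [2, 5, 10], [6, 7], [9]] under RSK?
Reverse the RSK construction: for i from n down to 1, find the cell of Q containing i, remove the entry at that cell from P, and reverse-bump it up through P; the value ejected from row 1 is w(i).

Step i=10: Q has 10 at row 2, column 3; remove 9 from row 2 of P and reverse-bump: 9 enters row 1 and ejects 8. So w(10) = 8. P is now [[1, 2, 6, 9], [3, 4], [5, 7], [10]].
Step i=9: Q has 9 at row 4, column 1; remove 10 from row 4 of P and reverse-bump: 10 enters row 3 and ejects 7; 7 enters row 2 and ejects 4; 4 enters row 1 and ejects 2. So w(9) = 2. P is now [[1, 4, 6, 9], [3, 7], [5, 10]].
Step i=8: Q has 8 at row 1, column 4; remove that cell from P, ejecting 9. So w(8) = 9. P is now [[1, 4, 6], [3, 7], [5, 10]].
Step i=7: Q has 7 at row 3, column 2; remove 10 from row 3 of P and reverse-bump: 10 enters row 2 and ejects 7; 7 enters row 1 and ejects 6. So w(7) = 6. P is now [[1, 4, 7], [3, 10], [5]].
Step i=6: Q has 6 at row 3, column 1; remove 5 from row 3 of P and reverse-bump: 5 enters row 2 and ejects 3; 3 enters row 1 and ejects 1. So w(6) = 1. P is now [[3, 4, 7], [5, 10]].
Step i=5: Q has 5 at row 2, column 2; remove 10 from row 2 of P and reverse-bump: 10 enters row 1 and ejects 7. So w(5) = 7. P is now [[3, 4, 10], [5]].
Step i=4: Q has 4 at row 1, column 3; remove that cell from P, ejecting 10. So w(4) = 10. P is now [[3, 4], [5]].
Step i=3: Q has 3 at row 1, column 2; remove that cell from P, ejecting 4. So w(3) = 4. P is now [[3], [5]].
Step i=2: Q has 2 at row 2, column 1; remove 5 from row 2 of P and reverse-bump: 5 enters row 1 and ejects 3. So w(2) = 3. P is now [[5]].
Step i=1: Q has 1 at row 1, column 1; remove that cell from P, ejecting 5. So w(1) = 5. P is now [].

So w = 5 3 4 10 7 1 6 9 2 8.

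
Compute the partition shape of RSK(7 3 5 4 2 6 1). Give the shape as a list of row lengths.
[3, 1, 1, 1, 1]

Row-insert each entry into an empty tableau.

After inserting 7: P = [[7]].
After inserting 3: P = [[3], [7]].
After inserting 5: P = [[3, 5], [7]].
After inserting 4: P = [[3, 4], [5], [7]].
After inserting 2: P = [[2, 4], [3], [5], [7]].
After inserting 6: P = [[2, 4, 6], [3], [5], [7]].
After inserting 1: P = [[1, 4, 6], [2], [3], [5], [7]].

The final insertion tableau P = [[1, 4, 6], [2], [3], [5], [7]] has shape [3, 1, 1, 1, 1].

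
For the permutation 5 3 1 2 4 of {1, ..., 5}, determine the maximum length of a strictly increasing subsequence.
3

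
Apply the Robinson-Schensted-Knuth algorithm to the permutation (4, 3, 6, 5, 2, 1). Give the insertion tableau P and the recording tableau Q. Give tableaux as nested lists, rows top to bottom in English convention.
Insert each entry of the permutation into P by Schensted row insertion, recording in Q the position of each new cell.

After inserting 4: P = [[4]].
After inserting 3: P = [[3], [4]].
After inserting 6: P = [[3, 6], [4]].
After inserting 5: P = [[3, 5], [4, 6]].
After inserting 2: P = [[2, 5], [3, 6], [4]].
After inserting 1: P = [[1, 5], [2, 6], [3], [4]].

So P = [[1, 5], [2, 6], [3], [4]], Q = [[1, 3], [2, 4], [5], [6]].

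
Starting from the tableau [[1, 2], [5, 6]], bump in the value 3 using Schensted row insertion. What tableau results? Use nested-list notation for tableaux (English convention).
[[1, 2, 3], [5, 6]]

3 is larger than every entry of row 1, so it is appended to row 1. The new tableau is [[1, 2, 3], [5, 6]].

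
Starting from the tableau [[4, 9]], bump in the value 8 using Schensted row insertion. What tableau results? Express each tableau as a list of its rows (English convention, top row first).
[[4, 8], [9]]

In row 1, 8 replaces 9 (the leftmost entry greater than 8); 9 is bumped to row 2. 9 starts a new row 2. The new tableau is [[4, 8], [9]].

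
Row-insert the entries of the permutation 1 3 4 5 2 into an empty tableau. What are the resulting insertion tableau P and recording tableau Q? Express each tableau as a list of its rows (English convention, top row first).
Insert each entry of the permutation into P by Schensted row insertion, recording in Q the position of each new cell.

Insert 1: appended to row 1. P = [[1]].
Insert 3: appended to row 1. P = [[1, 3]].
Insert 4: appended to row 1. P = [[1, 3, 4]].
Insert 5: appended to row 1. P = [[1, 3, 4, 5]].
Insert 2: 2 bumps 3 from row 1; 3 starts row 2. P = [[1, 2, 4, 5], [3]].

So P = [[1, 2, 4, 5], [3]], Q = [[1, 2, 3, 4], [5]].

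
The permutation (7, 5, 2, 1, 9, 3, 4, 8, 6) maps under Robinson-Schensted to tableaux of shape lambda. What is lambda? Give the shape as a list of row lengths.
[4, 2, 2, 1]

RSK row insertion gives P = [[1, 3, 4, 6], [2, 8], [5, 9], [7]], which has shape [4, 2, 2, 1].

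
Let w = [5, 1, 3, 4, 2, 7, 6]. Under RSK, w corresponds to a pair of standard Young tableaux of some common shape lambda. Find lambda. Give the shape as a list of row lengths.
Row-insert each entry into an empty tableau.

After inserting 5: P = [[5]].
After inserting 1: P = [[1], [5]].
After inserting 3: P = [[1, 3], [5]].
After inserting 4: P = [[1, 3, 4], [5]].
After inserting 2: P = [[1, 2, 4], [3], [5]].
After inserting 7: P = [[1, 2, 4, 7], [3], [5]].
After inserting 6: P = [[1, 2, 4, 6], [3, 7], [5]].

The final insertion tableau P = [[1, 2, 4, 6], [3, 7], [5]] has shape [4, 2, 1].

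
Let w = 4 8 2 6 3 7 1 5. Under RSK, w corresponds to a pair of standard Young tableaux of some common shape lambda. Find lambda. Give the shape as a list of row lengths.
[3, 3, 1, 1]

RSK row insertion gives P = [[1, 3, 5], [2, 6, 7], [4], [8]], which has shape [3, 3, 1, 1].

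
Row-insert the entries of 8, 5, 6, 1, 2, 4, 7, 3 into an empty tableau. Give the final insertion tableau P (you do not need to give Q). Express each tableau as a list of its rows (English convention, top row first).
Insert 8: appended to row 1. P = [[8]].
Insert 5: 5 bumps 8 from row 1; 8 starts row 2. P = [[5], [8]].
Insert 6: appended to row 1. P = [[5, 6], [8]].
Insert 1: 1 bumps 5 from row 1; 5 bumps 8 from row 2; 8 starts row 3. P = [[1, 6], [5], [8]].
Insert 2: 2 bumps 6 from row 1; 6 appends to row 2. P = [[1, 2], [5, 6], [8]].
Insert 4: appended to row 1. P = [[1, 2, 4], [5, 6], [8]].
Insert 7: appended to row 1. P = [[1, 2, 4, 7], [5, 6], [8]].
Insert 3: 3 bumps 4 from row 1; 4 bumps 5 from row 2; 5 bumps 8 from row 3; 8 starts row 4. P = [[1, 2, 3, 7], [4, 6], [5], [8]].

So P = [[1, 2, 3, 7], [4, 6], [5], [8]].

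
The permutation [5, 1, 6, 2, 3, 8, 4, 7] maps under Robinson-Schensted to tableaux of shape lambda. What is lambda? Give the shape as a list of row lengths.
Row-insert each entry into an empty tableau.

After inserting 5: P = [[5]].
After inserting 1: P = [[1], [5]].
After inserting 6: P = [[1, 6], [5]].
After inserting 2: P = [[1, 2], [5, 6]].
After inserting 3: P = [[1, 2, 3], [5, 6]].
After inserting 8: P = [[1, 2, 3, 8], [5, 6]].
After inserting 4: P = [[1, 2, 3, 4], [5, 6, 8]].
After inserting 7: P = [[1, 2, 3, 4, 7], [5, 6, 8]].

The final insertion tableau P = [[1, 2, 3, 4, 7], [5, 6, 8]] has shape [5, 3].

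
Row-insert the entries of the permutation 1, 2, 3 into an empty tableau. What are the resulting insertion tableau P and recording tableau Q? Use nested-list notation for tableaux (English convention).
P = [[1, 2, 3]], Q = [[1, 2, 3]]

Insert each entry of the permutation into P by Schensted row insertion, recording in Q the position of each new cell.

Insert 1: appended to row 1. P = [[1]], Q = [[1]].
Insert 2: appended to row 1. P = [[1, 2]], Q = [[1, 2]].
Insert 3: appended to row 1. P = [[1, 2, 3]], Q = [[1, 2, 3]].

So P = [[1, 2, 3]], Q = [[1, 2, 3]].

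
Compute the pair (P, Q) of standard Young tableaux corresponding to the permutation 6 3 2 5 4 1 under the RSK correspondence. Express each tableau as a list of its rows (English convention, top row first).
Insert each entry of the permutation into P by Schensted row insertion, recording in Q the position of each new cell.

Insert 6: appended to row 1. P = [[6]].
Insert 3: 3 bumps 6 from row 1; 6 starts row 2. P = [[3], [6]].
Insert 2: 2 bumps 3 from row 1; 3 bumps 6 from row 2; 6 starts row 3. P = [[2], [3], [6]].
Insert 5: appended to row 1. P = [[2, 5], [3], [6]].
Insert 4: 4 bumps 5 from row 1; 5 appends to row 2. P = [[2, 4], [3, 5], [6]].
Insert 1: 1 bumps 2 from row 1; 2 bumps 3 from row 2; 3 bumps 6 from row 3; 6 starts row 4. P = [[1, 4], [2, 5], [3], [6]].

So P = [[1, 4], [2, 5], [3], [6]], Q = [[1, 4], [2, 5], [3], [6]].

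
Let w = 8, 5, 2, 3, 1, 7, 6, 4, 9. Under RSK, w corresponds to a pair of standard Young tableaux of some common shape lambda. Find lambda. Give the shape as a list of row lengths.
[4, 2, 2, 1]

Row-insert each entry into an empty tableau.

After inserting 8: P = [[8]].
After inserting 5: P = [[5], [8]].
After inserting 2: P = [[2], [5], [8]].
After inserting 3: P = [[2, 3], [5], [8]].
After inserting 1: P = [[1, 3], [2], [5], [8]].
After inserting 7: P = [[1, 3, 7], [2], [5], [8]].
After inserting 6: P = [[1, 3, 6], [2, 7], [5], [8]].
After inserting 4: P = [[1, 3, 4], [2, 6], [5, 7], [8]].
After inserting 9: P = [[1, 3, 4, 9], [2, 6], [5, 7], [8]].

The final insertion tableau P = [[1, 3, 4, 9], [2, 6], [5, 7], [8]] has shape [4, 2, 2, 1].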